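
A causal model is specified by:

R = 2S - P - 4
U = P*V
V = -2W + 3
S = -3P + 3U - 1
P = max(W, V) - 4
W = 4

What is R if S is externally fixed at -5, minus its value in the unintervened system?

-8

The intervention breaks the incoming arrows to S: S = -3P + 3U - 1 no longer applies, and S = -5.
V = -2W + 3  [with W=4]  = -5
P = max(W, V) - 4  [with W=4, V=-5]  = 0
R = 2S - P - 4  [with S=-5, P=0]  = -14
Without intervention: V = -2W + 3  [with W=4]  = -5; P = max(W, V) - 4  [with W=4, V=-5]  = 0; U = P*V  [with P=0, V=-5]  = 0; S = -3P + 3U - 1  [with P=0, U=0]  = -1; R = 2S - P - 4  [with S=-1, P=0]  = -6.
Change = -14 − (-6) = -8.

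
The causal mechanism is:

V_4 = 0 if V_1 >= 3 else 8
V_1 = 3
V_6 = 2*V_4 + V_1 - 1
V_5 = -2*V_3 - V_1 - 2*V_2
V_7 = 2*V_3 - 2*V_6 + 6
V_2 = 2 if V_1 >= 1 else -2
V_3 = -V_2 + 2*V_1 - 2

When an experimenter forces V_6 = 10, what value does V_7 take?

Intervening sets V_6 = 10 and removes its equation (V_6 = 2*V_4 + V_1 - 1).
V_2 = 2 if V_1 >= 1 else -2  [with V_1=3]  = 2
V_3 = -V_2 + 2*V_1 - 2  [with V_2=2, V_1=3]  = 2
V_7 = 2*V_3 - 2*V_6 + 6  [with V_3=2, V_6=10]  = -10

-10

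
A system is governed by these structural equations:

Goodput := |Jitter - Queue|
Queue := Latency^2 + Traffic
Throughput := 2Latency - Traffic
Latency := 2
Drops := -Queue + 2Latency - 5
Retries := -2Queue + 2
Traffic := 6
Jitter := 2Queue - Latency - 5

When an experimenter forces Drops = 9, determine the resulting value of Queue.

Under do(Drops=9), the mechanism Drops := -Queue + 2Latency - 5 is discarded; Drops is fixed at 9.
Since Queue is not a descendant of the intervened variable, it is unaffected.
Queue = Latency^2 + Traffic  [with Latency=2, Traffic=6]  = 10

10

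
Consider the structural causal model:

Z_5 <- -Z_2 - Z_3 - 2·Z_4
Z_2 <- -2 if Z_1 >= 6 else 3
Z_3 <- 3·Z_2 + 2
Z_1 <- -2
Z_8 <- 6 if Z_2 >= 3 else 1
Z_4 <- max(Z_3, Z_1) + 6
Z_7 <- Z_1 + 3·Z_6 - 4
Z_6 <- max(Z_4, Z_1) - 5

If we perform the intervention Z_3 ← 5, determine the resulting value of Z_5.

-30

do(Z_3=5) replaces the equation Z_3 <- 3·Z_2 + 2 with the constant Z_3 = 5.
Z_2 = -2 if Z_1 >= 6 else 3  [with Z_1=-2]  = 3
Z_4 = max(Z_3, Z_1) + 6  [with Z_3=5, Z_1=-2]  = 11
Z_5 = -Z_2 - Z_3 - 2·Z_4  [with Z_2=3, Z_3=5, Z_4=11]  = -30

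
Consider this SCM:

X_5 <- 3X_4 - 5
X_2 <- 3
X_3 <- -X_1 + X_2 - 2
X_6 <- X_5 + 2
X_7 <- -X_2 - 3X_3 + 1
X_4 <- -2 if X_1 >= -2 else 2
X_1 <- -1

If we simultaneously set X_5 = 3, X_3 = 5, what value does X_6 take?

5

The joint intervention fixes X_5 = 3, X_3 = 5, removing each variable's own equation.
X_6 = X_5 + 2  [with X_5=3]  = 5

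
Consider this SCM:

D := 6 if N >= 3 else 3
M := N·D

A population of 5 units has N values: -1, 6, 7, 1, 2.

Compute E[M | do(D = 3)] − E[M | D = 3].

The intervention sets D=3 in all 5 units regardless of N. Recomputing M per unit gives -3, 18, 21, 3, 6; average 9.
E[M|D=3] averages over only the 3 units with D=3 (N = -1, 1, 2): M = -3, 3, 6, mean 2.
Difference = 9 − 2 = 7.

7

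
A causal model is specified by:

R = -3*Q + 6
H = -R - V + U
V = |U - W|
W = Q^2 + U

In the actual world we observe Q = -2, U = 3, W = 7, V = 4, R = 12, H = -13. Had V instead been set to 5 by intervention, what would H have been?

Under do(V=5), the mechanism V = |U - W| is discarded; V is fixed at 5.
R = -3*Q + 6  [with Q=-2]  = 12
H = -R - V + U  [with R=12, V=5, U=3]  = -14

-14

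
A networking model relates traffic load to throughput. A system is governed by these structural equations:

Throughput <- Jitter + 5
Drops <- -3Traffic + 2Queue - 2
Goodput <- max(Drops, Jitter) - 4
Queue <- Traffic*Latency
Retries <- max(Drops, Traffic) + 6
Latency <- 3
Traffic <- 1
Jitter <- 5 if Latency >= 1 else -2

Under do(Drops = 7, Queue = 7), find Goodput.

3

The joint intervention fixes Drops = 7, Queue = 7, removing each variable's own equation.
Jitter = 5 if Latency >= 1 else -2  [with Latency=3]  = 5
Goodput = max(Drops, Jitter) - 4  [with Drops=7, Jitter=5]  = 3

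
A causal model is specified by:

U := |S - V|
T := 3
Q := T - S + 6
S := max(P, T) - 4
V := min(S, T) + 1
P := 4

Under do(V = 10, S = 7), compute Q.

The joint intervention fixes V = 10, S = 7, removing each variable's own equation.
Q = T - S + 6  [with T=3, S=7]  = 2

2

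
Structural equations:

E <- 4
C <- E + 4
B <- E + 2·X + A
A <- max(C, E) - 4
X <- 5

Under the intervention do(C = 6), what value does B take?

16

do(C=6) replaces the equation C <- E + 4 with the constant C = 6.
A = max(C, E) - 4  [with C=6, E=4]  = 2
B = E + 2·X + A  [with E=4, X=5, A=2]  = 16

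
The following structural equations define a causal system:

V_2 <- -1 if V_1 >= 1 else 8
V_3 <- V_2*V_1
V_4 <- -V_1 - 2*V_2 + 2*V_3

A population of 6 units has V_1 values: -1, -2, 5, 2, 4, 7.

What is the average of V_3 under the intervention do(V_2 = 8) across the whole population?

Under do(V_2=8), V_2's equation is replaced by V_2=8 for every unit. Per-unit V_3: -8, -16, 40, 16, 32, 56. Mean = 20.

20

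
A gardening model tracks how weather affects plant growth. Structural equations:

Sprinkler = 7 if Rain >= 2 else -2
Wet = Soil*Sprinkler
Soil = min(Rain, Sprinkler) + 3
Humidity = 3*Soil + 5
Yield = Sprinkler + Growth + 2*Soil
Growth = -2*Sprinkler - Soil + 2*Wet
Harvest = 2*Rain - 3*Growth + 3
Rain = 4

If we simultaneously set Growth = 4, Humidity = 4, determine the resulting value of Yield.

25

Under do(Growth = 4, Humidity = 4), each intervened variable's structural equation is replaced by its fixed value.
Sprinkler = 7 if Rain >= 2 else -2  [with Rain=4]  = 7
Soil = min(Rain, Sprinkler) + 3  [with Rain=4, Sprinkler=7]  = 7
Yield = Sprinkler + Growth + 2*Soil  [with Sprinkler=7, Growth=4, Soil=7]  = 25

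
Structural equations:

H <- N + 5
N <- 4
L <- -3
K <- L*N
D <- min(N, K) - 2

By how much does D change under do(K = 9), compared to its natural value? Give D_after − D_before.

The intervention breaks the incoming arrows to K: K <- L*N no longer applies, and K = 9.
D = min(N, K) - 2  [with N=4, K=9]  = 2
Without intervention: K = L*N  [with L=-3, N=4]  = -12; D = min(N, K) - 2  [with N=4, K=-12]  = -14.
Change = 2 − (-14) = 16.

16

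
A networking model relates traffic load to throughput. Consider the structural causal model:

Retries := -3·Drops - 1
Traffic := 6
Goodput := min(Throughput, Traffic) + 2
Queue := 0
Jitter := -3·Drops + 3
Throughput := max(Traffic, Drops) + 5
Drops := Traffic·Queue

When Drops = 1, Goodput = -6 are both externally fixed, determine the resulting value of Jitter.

Setting Drops = 1, Goodput = -6 by intervention discards those variables' equations.
Jitter = -3·Drops + 3  [with Drops=1]  = 0

0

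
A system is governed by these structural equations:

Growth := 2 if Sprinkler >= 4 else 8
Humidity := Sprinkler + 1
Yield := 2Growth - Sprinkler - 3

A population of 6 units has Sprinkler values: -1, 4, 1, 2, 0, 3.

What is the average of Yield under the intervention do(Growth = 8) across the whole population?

11.5

The intervention sets Growth=8 in all 6 units regardless of Sprinkler. Recomputing Yield per unit gives 14, 9, 12, 11, 13, 10; average 11.5.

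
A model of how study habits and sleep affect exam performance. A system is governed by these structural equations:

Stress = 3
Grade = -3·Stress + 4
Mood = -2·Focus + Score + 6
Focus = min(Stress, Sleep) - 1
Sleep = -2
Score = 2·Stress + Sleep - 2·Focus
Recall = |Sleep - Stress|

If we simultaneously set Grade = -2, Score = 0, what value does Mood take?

12

Under do(Grade = -2, Score = 0), each intervened variable's structural equation is replaced by its fixed value.
Focus = min(Stress, Sleep) - 1  [with Stress=3, Sleep=-2]  = -3
Mood = -2·Focus + Score + 6  [with Focus=-3, Score=0]  = 12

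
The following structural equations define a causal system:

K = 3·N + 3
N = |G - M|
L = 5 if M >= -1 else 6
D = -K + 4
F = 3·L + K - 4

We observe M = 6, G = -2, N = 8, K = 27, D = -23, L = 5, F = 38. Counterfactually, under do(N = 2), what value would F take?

The intervention breaks the incoming arrows to N: N = |G - M| no longer applies, and N = 2.
K = 3·N + 3  [with N=2]  = 9
L = 5 if M >= -1 else 6  [with M=6]  = 5
F = 3·L + K - 4  [with L=5, K=9]  = 20

20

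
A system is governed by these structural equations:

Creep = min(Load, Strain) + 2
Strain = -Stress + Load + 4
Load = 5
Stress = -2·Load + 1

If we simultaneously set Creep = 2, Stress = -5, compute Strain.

Setting Creep = 2, Stress = -5 by intervention discards those variables' equations.
Strain = -Stress + Load + 4  [with Stress=-5, Load=5]  = 14

14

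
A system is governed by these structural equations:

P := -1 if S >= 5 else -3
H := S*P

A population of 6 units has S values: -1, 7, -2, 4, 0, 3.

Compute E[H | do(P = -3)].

do(P=-3) breaks P's dependence on S. With P=-3 fixed, H across the units is 3, -21, 6, -12, 0, -9, mean -5.5.

-5.5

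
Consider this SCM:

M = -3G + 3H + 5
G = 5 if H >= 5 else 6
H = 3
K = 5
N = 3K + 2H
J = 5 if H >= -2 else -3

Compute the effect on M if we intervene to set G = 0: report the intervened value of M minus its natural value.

18

do(G=0) replaces the equation G = 5 if H >= 5 else 6 with the constant G = 0.
M = -3G + 3H + 5  [with G=0, H=3]  = 14
Without intervention: G = 5 if H >= 5 else 6  [with H=3]  = 6; M = -3G + 3H + 5  [with G=6, H=3]  = -4.
Change = 14 − (-4) = 18.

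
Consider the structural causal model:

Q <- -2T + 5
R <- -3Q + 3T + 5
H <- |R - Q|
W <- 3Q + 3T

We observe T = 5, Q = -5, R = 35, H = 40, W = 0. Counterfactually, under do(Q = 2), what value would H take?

12

Under do(Q=2), the mechanism Q <- -2T + 5 is discarded; Q is fixed at 2.
R = -3Q + 3T + 5  [with Q=2, T=5]  = 14
H = |R - Q|  [with R=14, Q=2]  = 12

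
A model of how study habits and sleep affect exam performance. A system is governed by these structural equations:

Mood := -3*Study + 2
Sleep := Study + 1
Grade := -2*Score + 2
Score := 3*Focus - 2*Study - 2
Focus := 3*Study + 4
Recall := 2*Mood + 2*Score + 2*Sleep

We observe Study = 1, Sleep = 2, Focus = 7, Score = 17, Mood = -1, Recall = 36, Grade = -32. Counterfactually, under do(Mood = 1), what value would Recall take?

The intervention breaks the incoming arrows to Mood: Mood := -3*Study + 2 no longer applies, and Mood = 1.
Sleep = Study + 1  [with Study=1]  = 2
Focus = 3*Study + 4  [with Study=1]  = 7
Score = 3*Focus - 2*Study - 2  [with Focus=7, Study=1]  = 17
Recall = 2*Mood + 2*Score + 2*Sleep  [with Mood=1, Score=17, Sleep=2]  = 40

40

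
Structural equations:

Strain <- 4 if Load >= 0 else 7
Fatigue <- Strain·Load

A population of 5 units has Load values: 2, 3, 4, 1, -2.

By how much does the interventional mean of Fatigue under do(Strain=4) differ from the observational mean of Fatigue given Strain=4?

-3.6

Every unit gets Strain=4 under the intervention. Fatigue values become 8, 12, 16, 4, -8; E[Fatigue|do(Strain=4)] = 6.4.
Conditioning on Strain=4 selects the 4 unit(s) with Load ∈ {2, 3, 4, 1}. Their Fatigue values: 8, 12, 16, 4. Mean = 10.
Difference = 6.4 − 10 = -3.6.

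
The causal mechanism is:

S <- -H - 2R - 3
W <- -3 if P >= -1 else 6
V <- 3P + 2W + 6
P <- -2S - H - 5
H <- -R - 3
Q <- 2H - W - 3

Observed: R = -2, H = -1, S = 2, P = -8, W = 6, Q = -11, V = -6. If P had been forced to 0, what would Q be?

Under do(P=0), the mechanism P <- -2S - H - 5 is discarded; P is fixed at 0.
H = -R - 3  [with R=-2]  = -1
W = -3 if P >= -1 else 6  [with P=0]  = -3
Q = 2H - W - 3  [with H=-1, W=-3]  = -2

-2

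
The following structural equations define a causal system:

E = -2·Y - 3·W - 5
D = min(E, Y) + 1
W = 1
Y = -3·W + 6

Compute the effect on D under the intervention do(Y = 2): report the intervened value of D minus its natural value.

2

Under do(Y=2), the mechanism Y = -3·W + 6 is discarded; Y is fixed at 2.
E = -2·Y - 3·W - 5  [with Y=2, W=1]  = -12
D = min(E, Y) + 1  [with E=-12, Y=2]  = -11
Without intervention: Y = -3·W + 6  [with W=1]  = 3; E = -2·Y - 3·W - 5  [with Y=3, W=1]  = -14; D = min(E, Y) + 1  [with E=-14, Y=3]  = -13.
Change = -11 − (-13) = 2.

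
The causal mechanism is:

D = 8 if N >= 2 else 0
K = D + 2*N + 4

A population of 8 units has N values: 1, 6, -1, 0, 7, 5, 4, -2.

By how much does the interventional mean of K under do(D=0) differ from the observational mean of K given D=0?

6

Every unit gets D=0 under the intervention. K values become 6, 16, 2, 4, 18, 14, 12, 0; E[K|do(D=0)] = 9.
Observing D=0 restricts to units where D's equation naturally yields 0: N ∈ {1, -1, 0, -2}. In that subpopulation K = 6, 2, 4, 0, mean 3.
Difference = 9 − 3 = 6.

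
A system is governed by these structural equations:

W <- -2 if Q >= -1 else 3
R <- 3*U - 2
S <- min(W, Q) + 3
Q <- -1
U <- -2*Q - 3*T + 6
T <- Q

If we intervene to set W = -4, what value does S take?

do(W=-4) replaces the equation W <- -2 if Q >= -1 else 3 with the constant W = -4.
S = min(W, Q) + 3  [with W=-4, Q=-1]  = -1

-1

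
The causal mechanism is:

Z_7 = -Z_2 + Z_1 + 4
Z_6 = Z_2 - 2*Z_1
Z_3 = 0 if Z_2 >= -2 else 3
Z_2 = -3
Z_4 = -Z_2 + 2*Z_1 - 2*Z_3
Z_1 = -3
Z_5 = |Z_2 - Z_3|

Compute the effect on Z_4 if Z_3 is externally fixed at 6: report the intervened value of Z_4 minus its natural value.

The intervention breaks the incoming arrows to Z_3: Z_3 = 0 if Z_2 >= -2 else 3 no longer applies, and Z_3 = 6.
Z_4 = -Z_2 + 2*Z_1 - 2*Z_3  [with Z_2=-3, Z_1=-3, Z_3=6]  = -15
Without intervention: Z_3 = 0 if Z_2 >= -2 else 3  [with Z_2=-3]  = 3; Z_4 = -Z_2 + 2*Z_1 - 2*Z_3  [with Z_2=-3, Z_1=-3, Z_3=3]  = -9.
Change = -15 − (-9) = -6.

-6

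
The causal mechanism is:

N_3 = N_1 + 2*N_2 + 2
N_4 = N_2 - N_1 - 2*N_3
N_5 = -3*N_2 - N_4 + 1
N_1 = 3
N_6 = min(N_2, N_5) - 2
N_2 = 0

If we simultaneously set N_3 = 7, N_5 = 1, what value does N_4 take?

The joint intervention fixes N_3 = 7, N_5 = 1, removing each variable's own equation.
N_4 = N_2 - N_1 - 2*N_3  [with N_2=0, N_1=3, N_3=7]  = -17

-17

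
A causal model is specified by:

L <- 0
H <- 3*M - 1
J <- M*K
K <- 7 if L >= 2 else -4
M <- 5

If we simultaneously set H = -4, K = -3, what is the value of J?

The joint intervention fixes H = -4, K = -3, removing each variable's own equation.
J = M*K  [with M=5, K=-3]  = -15

-15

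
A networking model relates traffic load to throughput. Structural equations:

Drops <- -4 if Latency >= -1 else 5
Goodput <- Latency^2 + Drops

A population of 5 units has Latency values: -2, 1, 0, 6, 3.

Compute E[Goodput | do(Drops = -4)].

do(Drops=-4) breaks Drops's dependence on Latency. With Drops=-4 fixed, Goodput across the units is 0, -3, -4, 32, 5, mean 6.

6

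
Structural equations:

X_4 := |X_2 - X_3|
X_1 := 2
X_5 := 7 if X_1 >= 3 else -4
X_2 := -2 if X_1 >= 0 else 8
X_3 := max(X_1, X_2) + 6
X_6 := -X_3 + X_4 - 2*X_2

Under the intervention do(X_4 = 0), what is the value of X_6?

-4

Under do(X_4=0), the mechanism X_4 := |X_2 - X_3| is discarded; X_4 is fixed at 0.
X_2 = -2 if X_1 >= 0 else 8  [with X_1=2]  = -2
X_3 = max(X_1, X_2) + 6  [with X_1=2, X_2=-2]  = 8
X_6 = -X_3 + X_4 - 2*X_2  [with X_3=8, X_4=0, X_2=-2]  = -4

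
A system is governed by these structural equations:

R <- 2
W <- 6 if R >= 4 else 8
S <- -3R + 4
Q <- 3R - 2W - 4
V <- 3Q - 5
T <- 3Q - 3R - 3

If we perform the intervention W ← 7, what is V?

do(W=7) replaces the equation W <- 6 if R >= 4 else 8 with the constant W = 7.
Q = 3R - 2W - 4  [with R=2, W=7]  = -12
V = 3Q - 5  [with Q=-12]  = -41

-41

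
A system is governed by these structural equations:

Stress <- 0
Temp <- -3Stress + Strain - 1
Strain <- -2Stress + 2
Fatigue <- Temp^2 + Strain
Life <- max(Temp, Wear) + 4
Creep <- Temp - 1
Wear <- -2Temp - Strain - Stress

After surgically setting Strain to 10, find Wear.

-28

do(Strain=10) replaces the equation Strain <- -2Stress + 2 with the constant Strain = 10.
Temp = -3Stress + Strain - 1  [with Stress=0, Strain=10]  = 9
Wear = -2Temp - Strain - Stress  [with Temp=9, Strain=10, Stress=0]  = -28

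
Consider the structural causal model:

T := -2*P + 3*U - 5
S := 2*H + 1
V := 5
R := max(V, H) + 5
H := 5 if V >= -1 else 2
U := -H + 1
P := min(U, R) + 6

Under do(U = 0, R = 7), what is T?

The joint intervention fixes U = 0, R = 7, removing each variable's own equation.
P = min(U, R) + 6  [with U=0, R=7]  = 6
T = -2*P + 3*U - 5  [with P=6, U=0]  = -17

-17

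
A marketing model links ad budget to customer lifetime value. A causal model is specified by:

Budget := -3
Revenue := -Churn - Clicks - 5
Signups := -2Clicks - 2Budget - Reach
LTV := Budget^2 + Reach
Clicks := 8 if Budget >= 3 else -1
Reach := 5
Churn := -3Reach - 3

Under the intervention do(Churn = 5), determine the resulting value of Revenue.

-9

The intervention breaks the incoming arrows to Churn: Churn := -3Reach - 3 no longer applies, and Churn = 5.
Clicks = 8 if Budget >= 3 else -1  [with Budget=-3]  = -1
Revenue = -Churn - Clicks - 5  [with Churn=5, Clicks=-1]  = -9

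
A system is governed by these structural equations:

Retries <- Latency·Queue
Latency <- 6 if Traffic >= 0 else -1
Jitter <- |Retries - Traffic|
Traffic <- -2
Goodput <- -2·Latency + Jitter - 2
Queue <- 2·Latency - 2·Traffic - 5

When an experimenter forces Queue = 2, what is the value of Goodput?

The intervention breaks the incoming arrows to Queue: Queue <- 2·Latency - 2·Traffic - 5 no longer applies, and Queue = 2.
Latency = 6 if Traffic >= 0 else -1  [with Traffic=-2]  = -1
Retries = Latency·Queue  [with Latency=-1, Queue=2]  = -2
Jitter = |Retries - Traffic|  [with Retries=-2, Traffic=-2]  = 0
Goodput = -2·Latency + Jitter - 2  [with Latency=-1, Jitter=0]  = 0

0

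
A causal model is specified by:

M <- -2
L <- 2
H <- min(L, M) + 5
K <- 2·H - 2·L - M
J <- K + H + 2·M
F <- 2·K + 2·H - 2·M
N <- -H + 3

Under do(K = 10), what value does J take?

9

Intervening sets K = 10 and removes its equation (K <- 2·H - 2·L - M).
H = min(L, M) + 5  [with L=2, M=-2]  = 3
J = K + H + 2·M  [with K=10, H=3, M=-2]  = 9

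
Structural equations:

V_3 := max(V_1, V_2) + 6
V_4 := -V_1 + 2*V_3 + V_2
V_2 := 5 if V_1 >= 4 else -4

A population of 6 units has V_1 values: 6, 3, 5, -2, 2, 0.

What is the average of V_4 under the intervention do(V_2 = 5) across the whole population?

Under do(V_2=5), V_2's equation is replaced by V_2=5 for every unit. Per-unit V_4: 23, 24, 22, 29, 25, 27. Mean = 25.

25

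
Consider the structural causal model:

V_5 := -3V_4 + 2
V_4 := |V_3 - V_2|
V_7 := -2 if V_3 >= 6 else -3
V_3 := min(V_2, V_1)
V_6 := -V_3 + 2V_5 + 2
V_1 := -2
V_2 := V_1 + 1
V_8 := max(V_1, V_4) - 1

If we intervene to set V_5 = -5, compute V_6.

The intervention breaks the incoming arrows to V_5: V_5 := -3V_4 + 2 no longer applies, and V_5 = -5.
V_2 = V_1 + 1  [with V_1=-2]  = -1
V_3 = min(V_2, V_1)  [with V_2=-1, V_1=-2]  = -2
V_6 = -V_3 + 2V_5 + 2  [with V_3=-2, V_5=-5]  = -6

-6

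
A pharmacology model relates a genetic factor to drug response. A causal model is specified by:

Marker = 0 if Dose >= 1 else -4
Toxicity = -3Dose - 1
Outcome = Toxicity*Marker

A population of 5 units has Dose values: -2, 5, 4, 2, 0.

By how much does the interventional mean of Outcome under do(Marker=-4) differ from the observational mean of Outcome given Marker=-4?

33.6

The intervention sets Marker=-4 in all 5 units regardless of Dose. Recomputing Outcome per unit gives -20, 64, 52, 28, 4; average 25.6.
E[Outcome|Marker=-4] averages over only the 2 units with Marker=-4 (Dose = -2, 0): Outcome = -20, 4, mean -8.
Difference = 25.6 − (-8) = 33.6.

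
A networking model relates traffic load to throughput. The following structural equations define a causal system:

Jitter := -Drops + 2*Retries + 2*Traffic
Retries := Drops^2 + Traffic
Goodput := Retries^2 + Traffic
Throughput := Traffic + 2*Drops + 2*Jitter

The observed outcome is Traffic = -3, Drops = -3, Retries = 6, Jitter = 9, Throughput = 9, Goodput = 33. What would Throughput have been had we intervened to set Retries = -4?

-31

do(Retries=-4) replaces the equation Retries := Drops^2 + Traffic with the constant Retries = -4.
Jitter = -Drops + 2*Retries + 2*Traffic  [with Drops=-3, Retries=-4, Traffic=-3]  = -11
Throughput = Traffic + 2*Drops + 2*Jitter  [with Traffic=-3, Drops=-3, Jitter=-11]  = -31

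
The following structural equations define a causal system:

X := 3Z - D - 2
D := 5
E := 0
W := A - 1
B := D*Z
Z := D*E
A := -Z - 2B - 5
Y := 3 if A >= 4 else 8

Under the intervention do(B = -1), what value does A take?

Intervening sets B = -1 and removes its equation (B := D*Z).
Z = D*E  [with D=5, E=0]  = 0
A = -Z - 2B - 5  [with Z=0, B=-1]  = -3

-3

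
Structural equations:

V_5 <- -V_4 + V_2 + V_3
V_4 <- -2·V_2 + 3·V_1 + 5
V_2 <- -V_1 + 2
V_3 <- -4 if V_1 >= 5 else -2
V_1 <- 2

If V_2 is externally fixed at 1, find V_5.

do(V_2=1) replaces the equation V_2 <- -V_1 + 2 with the constant V_2 = 1.
V_3 = -4 if V_1 >= 5 else -2  [with V_1=2]  = -2
V_4 = -2·V_2 + 3·V_1 + 5  [with V_2=1, V_1=2]  = 9
V_5 = -V_4 + V_2 + V_3  [with V_4=9, V_2=1, V_3=-2]  = -10

-10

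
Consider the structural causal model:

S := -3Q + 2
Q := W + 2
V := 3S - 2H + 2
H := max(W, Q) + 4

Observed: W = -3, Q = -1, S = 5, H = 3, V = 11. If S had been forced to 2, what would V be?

do(S=2) replaces the equation S := -3Q + 2 with the constant S = 2.
Q = W + 2  [with W=-3]  = -1
H = max(W, Q) + 4  [with W=-3, Q=-1]  = 3
V = 3S - 2H + 2  [with S=2, H=3]  = 2

2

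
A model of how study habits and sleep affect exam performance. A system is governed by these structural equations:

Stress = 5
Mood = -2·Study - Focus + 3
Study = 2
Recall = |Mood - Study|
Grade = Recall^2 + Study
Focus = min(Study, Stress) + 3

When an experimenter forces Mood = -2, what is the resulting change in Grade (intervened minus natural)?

-48

Under do(Mood=-2), the mechanism Mood = -2·Study - Focus + 3 is discarded; Mood is fixed at -2.
Recall = |Mood - Study|  [with Mood=-2, Study=2]  = 4
Grade = Recall^2 + Study  [with Recall=4, Study=2]  = 18
Without intervention: Focus = min(Study, Stress) + 3  [with Study=2, Stress=5]  = 5; Mood = -2·Study - Focus + 3  [with Study=2, Focus=5]  = -6; Recall = |Mood - Study|  [with Mood=-6, Study=2]  = 8; Grade = Recall^2 + Study  [with Recall=8, Study=2]  = 66.
Change = 18 − 66 = -48.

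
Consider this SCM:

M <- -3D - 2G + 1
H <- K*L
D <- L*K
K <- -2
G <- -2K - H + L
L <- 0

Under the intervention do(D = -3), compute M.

The intervention breaks the incoming arrows to D: D <- L*K no longer applies, and D = -3.
H = K*L  [with K=-2, L=0]  = 0
G = -2K - H + L  [with K=-2, H=0, L=0]  = 4
M = -3D - 2G + 1  [with D=-3, G=4]  = 2

2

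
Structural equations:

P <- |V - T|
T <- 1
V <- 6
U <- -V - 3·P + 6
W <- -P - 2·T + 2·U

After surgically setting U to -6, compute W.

-19

Intervening sets U = -6 and removes its equation (U <- -V - 3·P + 6).
P = |V - T|  [with V=6, T=1]  = 5
W = -P - 2·T + 2·U  [with P=5, T=1, U=-6]  = -19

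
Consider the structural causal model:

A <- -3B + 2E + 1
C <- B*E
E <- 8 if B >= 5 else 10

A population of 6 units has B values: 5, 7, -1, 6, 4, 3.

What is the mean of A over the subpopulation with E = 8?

-1

E[A|E=8] averages over only the 3 units with E=8 (B = 5, 7, 6): A = 2, -4, -1, mean -1.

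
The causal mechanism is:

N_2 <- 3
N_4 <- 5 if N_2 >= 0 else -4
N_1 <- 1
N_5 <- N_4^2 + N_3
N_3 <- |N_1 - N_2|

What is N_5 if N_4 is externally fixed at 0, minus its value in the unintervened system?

Intervening sets N_4 = 0 and removes its equation (N_4 <- 5 if N_2 >= 0 else -4).
N_3 = |N_1 - N_2|  [with N_1=1, N_2=3]  = 2
N_5 = N_4^2 + N_3  [with N_4=0, N_3=2]  = 2
Without intervention: N_3 = |N_1 - N_2|  [with N_1=1, N_2=3]  = 2; N_4 = 5 if N_2 >= 0 else -4  [with N_2=3]  = 5; N_5 = N_4^2 + N_3  [with N_4=5, N_3=2]  = 27.
Change = 2 − 27 = -25.

-25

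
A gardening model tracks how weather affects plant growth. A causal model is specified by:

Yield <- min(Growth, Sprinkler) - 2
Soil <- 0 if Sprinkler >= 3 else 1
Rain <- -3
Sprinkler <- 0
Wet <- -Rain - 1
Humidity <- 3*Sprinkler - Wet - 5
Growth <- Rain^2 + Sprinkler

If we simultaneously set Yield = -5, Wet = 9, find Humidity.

-14

Setting Yield = -5, Wet = 9 by intervention discards those variables' equations.
Humidity = 3*Sprinkler - Wet - 5  [with Sprinkler=0, Wet=9]  = -14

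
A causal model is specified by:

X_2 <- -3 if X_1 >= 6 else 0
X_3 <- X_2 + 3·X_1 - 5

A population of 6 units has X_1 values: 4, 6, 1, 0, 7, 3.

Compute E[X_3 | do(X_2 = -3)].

2.5

The intervention sets X_2=-3 in all 6 units regardless of X_1. Recomputing X_3 per unit gives 4, 10, -5, -8, 13, 1; average 2.5.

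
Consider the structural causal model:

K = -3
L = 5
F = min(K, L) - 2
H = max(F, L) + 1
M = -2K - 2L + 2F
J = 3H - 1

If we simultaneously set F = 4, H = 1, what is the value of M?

4

Setting F = 4, H = 1 by intervention discards those variables' equations.
M = -2K - 2L + 2F  [with K=-3, L=5, F=4]  = 4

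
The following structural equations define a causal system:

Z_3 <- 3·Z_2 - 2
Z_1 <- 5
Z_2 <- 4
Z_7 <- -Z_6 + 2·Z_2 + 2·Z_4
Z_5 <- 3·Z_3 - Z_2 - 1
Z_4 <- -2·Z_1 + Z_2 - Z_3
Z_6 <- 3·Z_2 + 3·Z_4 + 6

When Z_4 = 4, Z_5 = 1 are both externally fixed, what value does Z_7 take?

Under do(Z_4 = 4, Z_5 = 1), each intervened variable's structural equation is replaced by its fixed value.
Z_6 = 3·Z_2 + 3·Z_4 + 6  [with Z_2=4, Z_4=4]  = 30
Z_7 = -Z_6 + 2·Z_2 + 2·Z_4  [with Z_6=30, Z_2=4, Z_4=4]  = -14

-14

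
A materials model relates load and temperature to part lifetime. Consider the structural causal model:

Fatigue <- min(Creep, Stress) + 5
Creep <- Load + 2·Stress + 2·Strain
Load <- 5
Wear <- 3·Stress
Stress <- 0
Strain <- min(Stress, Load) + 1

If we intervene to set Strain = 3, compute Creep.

11

The intervention breaks the incoming arrows to Strain: Strain <- min(Stress, Load) + 1 no longer applies, and Strain = 3.
Creep = Load + 2·Stress + 2·Strain  [with Load=5, Stress=0, Strain=3]  = 11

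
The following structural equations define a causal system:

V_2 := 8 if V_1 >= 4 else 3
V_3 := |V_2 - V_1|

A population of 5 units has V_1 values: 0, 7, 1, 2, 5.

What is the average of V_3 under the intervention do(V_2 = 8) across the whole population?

Under do(V_2=8), V_2's equation is replaced by V_2=8 for every unit. Per-unit V_3: 8, 1, 7, 6, 3. Mean = 5.

5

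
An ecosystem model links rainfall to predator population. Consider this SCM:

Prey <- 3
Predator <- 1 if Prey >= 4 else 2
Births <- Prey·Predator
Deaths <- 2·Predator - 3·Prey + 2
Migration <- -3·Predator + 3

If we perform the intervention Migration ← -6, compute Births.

6

do(Migration=-6) replaces the equation Migration <- -3·Predator + 3 with the constant Migration = -6.
Births is not downstream of the intervention, so its value is determined by the original equations.
Predator = 1 if Prey >= 4 else 2  [with Prey=3]  = 2
Births = Prey·Predator  [with Prey=3, Predator=2]  = 6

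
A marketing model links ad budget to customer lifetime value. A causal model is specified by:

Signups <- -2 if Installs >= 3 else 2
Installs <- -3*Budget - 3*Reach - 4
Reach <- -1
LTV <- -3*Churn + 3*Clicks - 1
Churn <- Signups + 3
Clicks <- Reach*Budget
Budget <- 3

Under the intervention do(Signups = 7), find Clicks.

-3

do(Signups=7) replaces the equation Signups <- -2 if Installs >= 3 else 2 with the constant Signups = 7.
Clicks is not downstream of the intervention, so its value is determined by the original equations.
Clicks = Reach*Budget  [with Reach=-1, Budget=3]  = -3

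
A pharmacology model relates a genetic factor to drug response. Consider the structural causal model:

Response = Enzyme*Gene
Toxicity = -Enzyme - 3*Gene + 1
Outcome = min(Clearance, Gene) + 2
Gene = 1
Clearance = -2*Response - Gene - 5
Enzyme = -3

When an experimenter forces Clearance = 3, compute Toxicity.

1

The intervention breaks the incoming arrows to Clearance: Clearance = -2*Response - Gene - 5 no longer applies, and Clearance = 3.
Since Toxicity is not a descendant of the intervened variable, it is unaffected.
Toxicity = -Enzyme - 3*Gene + 1  [with Enzyme=-3, Gene=1]  = 1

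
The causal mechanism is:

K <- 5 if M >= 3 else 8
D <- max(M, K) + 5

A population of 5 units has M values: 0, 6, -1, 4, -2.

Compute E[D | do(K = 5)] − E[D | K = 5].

The intervention sets K=5 in all 5 units regardless of M. Recomputing D per unit gives 10, 11, 10, 10, 10; average 10.2.
Conditioning on K=5 selects the 2 unit(s) with M ∈ {6, 4}. Their D values: 11, 10. Mean = 10.5.
Difference = 10.2 − 10.5 = -0.3.

-0.3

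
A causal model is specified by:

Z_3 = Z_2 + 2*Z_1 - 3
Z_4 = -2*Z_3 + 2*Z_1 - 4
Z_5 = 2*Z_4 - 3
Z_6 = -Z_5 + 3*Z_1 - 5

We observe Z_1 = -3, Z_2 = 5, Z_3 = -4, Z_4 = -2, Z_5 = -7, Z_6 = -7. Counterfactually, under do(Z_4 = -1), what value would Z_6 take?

Under do(Z_4=-1), the mechanism Z_4 = -2*Z_3 + 2*Z_1 - 4 is discarded; Z_4 is fixed at -1.
Z_5 = 2*Z_4 - 3  [with Z_4=-1]  = -5
Z_6 = -Z_5 + 3*Z_1 - 5  [with Z_5=-5, Z_1=-3]  = -9

-9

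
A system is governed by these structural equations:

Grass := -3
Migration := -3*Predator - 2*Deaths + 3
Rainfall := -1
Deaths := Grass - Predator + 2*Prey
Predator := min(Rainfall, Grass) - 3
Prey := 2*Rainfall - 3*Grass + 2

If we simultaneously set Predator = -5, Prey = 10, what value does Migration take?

The joint intervention fixes Predator = -5, Prey = 10, removing each variable's own equation.
Deaths = Grass - Predator + 2*Prey  [with Grass=-3, Predator=-5, Prey=10]  = 22
Migration = -3*Predator - 2*Deaths + 3  [with Predator=-5, Deaths=22]  = -26

-26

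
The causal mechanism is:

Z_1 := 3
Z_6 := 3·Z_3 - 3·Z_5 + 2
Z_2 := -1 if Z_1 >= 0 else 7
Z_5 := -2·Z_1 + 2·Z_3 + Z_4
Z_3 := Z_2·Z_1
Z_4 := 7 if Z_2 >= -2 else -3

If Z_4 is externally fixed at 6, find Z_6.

11

Under do(Z_4=6), the mechanism Z_4 := 7 if Z_2 >= -2 else -3 is discarded; Z_4 is fixed at 6.
Z_2 = -1 if Z_1 >= 0 else 7  [with Z_1=3]  = -1
Z_3 = Z_2·Z_1  [with Z_2=-1, Z_1=3]  = -3
Z_5 = -2·Z_1 + 2·Z_3 + Z_4  [with Z_1=3, Z_3=-3, Z_4=6]  = -6
Z_6 = 3·Z_3 - 3·Z_5 + 2  [with Z_3=-3, Z_5=-6]  = 11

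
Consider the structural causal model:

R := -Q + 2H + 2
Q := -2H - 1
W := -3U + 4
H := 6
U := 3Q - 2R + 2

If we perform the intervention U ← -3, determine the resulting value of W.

Intervening sets U = -3 and removes its equation (U := 3Q - 2R + 2).
W = -3U + 4  [with U=-3]  = 13

13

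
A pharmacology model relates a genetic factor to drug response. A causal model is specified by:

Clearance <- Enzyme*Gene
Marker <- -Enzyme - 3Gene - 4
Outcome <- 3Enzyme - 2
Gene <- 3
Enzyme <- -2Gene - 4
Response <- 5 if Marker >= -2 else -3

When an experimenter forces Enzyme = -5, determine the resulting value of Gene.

Under do(Enzyme=-5), the mechanism Enzyme <- -2Gene - 4 is discarded; Enzyme is fixed at -5.
Gene is not downstream of the intervention, so its value is determined by the original equations.

3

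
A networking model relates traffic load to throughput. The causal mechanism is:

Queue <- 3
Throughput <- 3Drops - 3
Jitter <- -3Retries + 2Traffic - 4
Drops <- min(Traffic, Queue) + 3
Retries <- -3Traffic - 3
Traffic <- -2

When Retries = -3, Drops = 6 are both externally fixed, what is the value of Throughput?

15

The joint intervention fixes Retries = -3, Drops = 6, removing each variable's own equation.
Throughput = 3Drops - 3  [with Drops=6]  = 15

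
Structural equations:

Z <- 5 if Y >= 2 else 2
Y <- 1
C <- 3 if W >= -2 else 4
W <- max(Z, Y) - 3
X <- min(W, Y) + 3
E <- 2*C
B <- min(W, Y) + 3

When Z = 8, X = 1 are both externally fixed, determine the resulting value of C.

3

The joint intervention fixes Z = 8, X = 1, removing each variable's own equation.
W = max(Z, Y) - 3  [with Z=8, Y=1]  = 5
C = 3 if W >= -2 else 4  [with W=5]  = 3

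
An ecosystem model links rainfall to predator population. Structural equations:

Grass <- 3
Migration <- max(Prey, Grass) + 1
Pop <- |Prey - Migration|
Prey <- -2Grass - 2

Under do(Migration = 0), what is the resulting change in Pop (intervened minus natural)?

The intervention breaks the incoming arrows to Migration: Migration <- max(Prey, Grass) + 1 no longer applies, and Migration = 0.
Prey = -2Grass - 2  [with Grass=3]  = -8
Pop = |Prey - Migration|  [with Prey=-8, Migration=0]  = 8
Without intervention: Prey = -2Grass - 2  [with Grass=3]  = -8; Migration = max(Prey, Grass) + 1  [with Prey=-8, Grass=3]  = 4; Pop = |Prey - Migration|  [with Prey=-8, Migration=4]  = 12.
Change = 8 − 12 = -4.

-4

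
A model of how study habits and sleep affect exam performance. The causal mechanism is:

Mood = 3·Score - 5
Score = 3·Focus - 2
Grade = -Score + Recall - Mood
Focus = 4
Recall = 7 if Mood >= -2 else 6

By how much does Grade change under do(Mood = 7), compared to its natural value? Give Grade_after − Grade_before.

do(Mood=7) replaces the equation Mood = 3·Score - 5 with the constant Mood = 7.
Score = 3·Focus - 2  [with Focus=4]  = 10
Recall = 7 if Mood >= -2 else 6  [with Mood=7]  = 7
Grade = -Score + Recall - Mood  [with Score=10, Recall=7, Mood=7]  = -10
Without intervention: Score = 3·Focus - 2  [with Focus=4]  = 10; Mood = 3·Score - 5  [with Score=10]  = 25; Recall = 7 if Mood >= -2 else 6  [with Mood=25]  = 7; Grade = -Score + Recall - Mood  [with Score=10, Recall=7, Mood=25]  = -28.
Change = -10 − (-28) = 18.

18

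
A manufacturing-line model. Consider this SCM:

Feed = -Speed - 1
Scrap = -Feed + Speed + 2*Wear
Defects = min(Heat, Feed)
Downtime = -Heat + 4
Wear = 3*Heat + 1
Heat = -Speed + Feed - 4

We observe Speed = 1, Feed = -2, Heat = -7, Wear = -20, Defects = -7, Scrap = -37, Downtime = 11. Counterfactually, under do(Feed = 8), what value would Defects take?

do(Feed=8) replaces the equation Feed = -Speed - 1 with the constant Feed = 8.
Heat = -Speed + Feed - 4  [with Speed=1, Feed=8]  = 3
Defects = min(Heat, Feed)  [with Heat=3, Feed=8]  = 3

3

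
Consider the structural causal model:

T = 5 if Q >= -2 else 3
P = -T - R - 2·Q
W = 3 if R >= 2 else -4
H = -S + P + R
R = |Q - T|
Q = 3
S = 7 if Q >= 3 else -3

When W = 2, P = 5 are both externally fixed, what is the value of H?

Setting W = 2, P = 5 by intervention discards those variables' equations.
T = 5 if Q >= -2 else 3  [with Q=3]  = 5
R = |Q - T|  [with Q=3, T=5]  = 2
S = 7 if Q >= 3 else -3  [with Q=3]  = 7
H = -S + P + R  [with S=7, P=5, R=2]  = 0

0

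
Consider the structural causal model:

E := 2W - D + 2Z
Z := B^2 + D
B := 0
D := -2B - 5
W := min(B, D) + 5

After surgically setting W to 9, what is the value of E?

13

do(W=9) replaces the equation W := min(B, D) + 5 with the constant W = 9.
D = -2B - 5  [with B=0]  = -5
Z = B^2 + D  [with B=0, D=-5]  = -5
E = 2W - D + 2Z  [with W=9, D=-5, Z=-5]  = 13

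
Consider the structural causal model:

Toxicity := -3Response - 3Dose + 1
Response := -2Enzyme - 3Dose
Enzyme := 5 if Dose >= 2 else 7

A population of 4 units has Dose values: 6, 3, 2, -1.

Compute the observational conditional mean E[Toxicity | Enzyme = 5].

53

Observing Enzyme=5 restricts to units where Enzyme's equation naturally yields 5: Dose ∈ {6, 3, 2}. In that subpopulation Toxicity = 67, 49, 43, mean 53.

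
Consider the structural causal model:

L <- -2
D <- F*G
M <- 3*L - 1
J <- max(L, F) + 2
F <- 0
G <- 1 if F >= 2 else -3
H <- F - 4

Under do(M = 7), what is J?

Intervening sets M = 7 and removes its equation (M <- 3*L - 1).
No directed path runs from M to J, so J keeps its natural value.
J = max(L, F) + 2  [with L=-2, F=0]  = 2

2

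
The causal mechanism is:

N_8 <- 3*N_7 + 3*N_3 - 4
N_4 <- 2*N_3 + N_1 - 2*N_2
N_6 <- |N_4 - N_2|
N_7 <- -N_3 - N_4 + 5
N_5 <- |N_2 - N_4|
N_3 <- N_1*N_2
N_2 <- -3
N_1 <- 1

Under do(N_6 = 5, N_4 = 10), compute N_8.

-19

Under do(N_6 = 5, N_4 = 10), each intervened variable's structural equation is replaced by its fixed value.
N_3 = N_1*N_2  [with N_1=1, N_2=-3]  = -3
N_7 = -N_3 - N_4 + 5  [with N_3=-3, N_4=10]  = -2
N_8 = 3*N_7 + 3*N_3 - 4  [with N_7=-2, N_3=-3]  = -19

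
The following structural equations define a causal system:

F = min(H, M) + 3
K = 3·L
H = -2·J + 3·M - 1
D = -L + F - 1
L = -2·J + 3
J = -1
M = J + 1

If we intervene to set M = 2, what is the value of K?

15

The intervention breaks the incoming arrows to M: M = J + 1 no longer applies, and M = 2.
K is not downstream of the intervention, so its value is determined by the original equations.
L = -2·J + 3  [with J=-1]  = 5
K = 3·L  [with L=5]  = 15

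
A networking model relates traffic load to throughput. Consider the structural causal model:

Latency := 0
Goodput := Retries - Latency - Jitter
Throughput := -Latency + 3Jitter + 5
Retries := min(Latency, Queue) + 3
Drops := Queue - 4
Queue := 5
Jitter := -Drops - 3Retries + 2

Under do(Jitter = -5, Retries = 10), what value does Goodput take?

15

Setting Jitter = -5, Retries = 10 by intervention discards those variables' equations.
Goodput = Retries - Latency - Jitter  [with Retries=10, Latency=0, Jitter=-5]  = 15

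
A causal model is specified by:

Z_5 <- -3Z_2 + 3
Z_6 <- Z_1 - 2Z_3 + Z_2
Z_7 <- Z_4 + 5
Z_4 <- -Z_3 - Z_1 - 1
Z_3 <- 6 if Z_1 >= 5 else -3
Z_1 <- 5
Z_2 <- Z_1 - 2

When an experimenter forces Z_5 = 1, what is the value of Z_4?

The intervention breaks the incoming arrows to Z_5: Z_5 <- -3Z_2 + 3 no longer applies, and Z_5 = 1.
Since Z_4 is not a descendant of the intervened variable, it is unaffected.
Z_3 = 6 if Z_1 >= 5 else -3  [with Z_1=5]  = 6
Z_4 = -Z_3 - Z_1 - 1  [with Z_3=6, Z_1=5]  = -12

-12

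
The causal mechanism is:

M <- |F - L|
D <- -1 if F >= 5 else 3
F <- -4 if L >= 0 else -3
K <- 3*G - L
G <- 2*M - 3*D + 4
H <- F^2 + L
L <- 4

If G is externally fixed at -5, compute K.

Intervening sets G = -5 and removes its equation (G <- 2*M - 3*D + 4).
K = 3*G - L  [with G=-5, L=4]  = -19

-19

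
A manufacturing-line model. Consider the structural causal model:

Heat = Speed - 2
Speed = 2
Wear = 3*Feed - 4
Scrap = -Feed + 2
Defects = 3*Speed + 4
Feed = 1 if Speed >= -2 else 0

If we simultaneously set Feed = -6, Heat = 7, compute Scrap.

Under do(Feed = -6, Heat = 7), each intervened variable's structural equation is replaced by its fixed value.
Scrap = -Feed + 2  [with Feed=-6]  = 8

8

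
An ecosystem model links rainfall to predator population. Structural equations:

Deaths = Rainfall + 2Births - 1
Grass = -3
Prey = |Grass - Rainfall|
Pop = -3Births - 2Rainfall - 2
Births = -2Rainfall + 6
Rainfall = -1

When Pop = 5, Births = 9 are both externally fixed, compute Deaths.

Setting Pop = 5, Births = 9 by intervention discards those variables' equations.
Deaths = Rainfall + 2Births - 1  [with Rainfall=-1, Births=9]  = 16

16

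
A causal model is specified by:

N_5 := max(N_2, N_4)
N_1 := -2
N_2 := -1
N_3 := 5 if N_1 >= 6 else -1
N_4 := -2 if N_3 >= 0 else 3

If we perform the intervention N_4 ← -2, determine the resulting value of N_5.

-1

Intervening sets N_4 = -2 and removes its equation (N_4 := -2 if N_3 >= 0 else 3).
N_5 = max(N_2, N_4)  [with N_2=-1, N_4=-2]  = -1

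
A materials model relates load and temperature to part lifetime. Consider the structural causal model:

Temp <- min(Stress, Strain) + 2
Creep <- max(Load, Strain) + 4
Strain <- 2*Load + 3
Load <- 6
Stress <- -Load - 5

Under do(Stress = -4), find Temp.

-2

Under do(Stress=-4), the mechanism Stress <- -Load - 5 is discarded; Stress is fixed at -4.
Strain = 2*Load + 3  [with Load=6]  = 15
Temp = min(Stress, Strain) + 2  [with Stress=-4, Strain=15]  = -2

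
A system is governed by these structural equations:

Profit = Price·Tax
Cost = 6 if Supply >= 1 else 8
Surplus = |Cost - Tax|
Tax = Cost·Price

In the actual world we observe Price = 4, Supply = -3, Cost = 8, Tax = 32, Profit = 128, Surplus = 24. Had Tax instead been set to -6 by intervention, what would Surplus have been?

Under do(Tax=-6), the mechanism Tax = Cost·Price is discarded; Tax is fixed at -6.
Cost = 6 if Supply >= 1 else 8  [with Supply=-3]  = 8
Surplus = |Cost - Tax|  [with Cost=8, Tax=-6]  = 14

14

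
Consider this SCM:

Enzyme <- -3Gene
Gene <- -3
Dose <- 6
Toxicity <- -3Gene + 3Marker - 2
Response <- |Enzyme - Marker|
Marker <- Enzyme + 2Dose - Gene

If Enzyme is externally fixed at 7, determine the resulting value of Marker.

The intervention breaks the incoming arrows to Enzyme: Enzyme <- -3Gene no longer applies, and Enzyme = 7.
Marker = Enzyme + 2Dose - Gene  [with Enzyme=7, Dose=6, Gene=-3]  = 22

22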